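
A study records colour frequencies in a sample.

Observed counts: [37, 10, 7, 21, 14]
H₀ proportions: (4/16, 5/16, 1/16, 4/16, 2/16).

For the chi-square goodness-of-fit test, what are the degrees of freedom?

df = k − 1 = 5 − 1 = 4

degrees of freedom = 4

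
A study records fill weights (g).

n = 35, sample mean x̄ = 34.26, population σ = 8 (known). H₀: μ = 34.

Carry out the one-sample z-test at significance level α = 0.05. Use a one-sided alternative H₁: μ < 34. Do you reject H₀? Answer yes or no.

reject H₀: no

SE = σ/√n = 8/√35 = 1.3522
z = (x̄−μ₀)/SE = (34.26−34)/1.3522 = 0.1923
p-value (one-sided, H₁ less) = 0.57624
At α=0.05: p ≥ α → fail to reject H₀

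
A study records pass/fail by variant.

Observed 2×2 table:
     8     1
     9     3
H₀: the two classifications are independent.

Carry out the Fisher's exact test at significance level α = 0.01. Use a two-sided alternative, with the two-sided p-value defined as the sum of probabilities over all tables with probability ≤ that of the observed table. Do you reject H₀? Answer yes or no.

Margins: r₁=9, r₂=12, c₁=17, c₂=4, n=21
p_obs = C(9,8)·C(12,9)/C(21,17); sum pmf over tables with pmf ≤ p_obs
p-value (two-sided) = 0.60301
At α=0.01: p ≥ α → fail to reject H₀

reject H₀: no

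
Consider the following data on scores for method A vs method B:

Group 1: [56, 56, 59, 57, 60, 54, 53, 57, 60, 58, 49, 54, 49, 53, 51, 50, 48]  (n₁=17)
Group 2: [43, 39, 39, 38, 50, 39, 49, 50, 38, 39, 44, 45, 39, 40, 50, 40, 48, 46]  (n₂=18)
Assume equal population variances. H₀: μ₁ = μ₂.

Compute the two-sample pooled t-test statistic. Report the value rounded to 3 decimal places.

test statistic = 7.671

x̄₁=54.353, s₁=3.952, n₁=17
x̄₂=43.111, s₂=4.664, n₂=18
s_p² = [16·3.952² + 17·4.664²]/33 = 18.7776
SE = √(s_p²·(1/17+1/18)) = 1.4655
t = (54.353−43.111)/1.4655 = 7.6709
df = 33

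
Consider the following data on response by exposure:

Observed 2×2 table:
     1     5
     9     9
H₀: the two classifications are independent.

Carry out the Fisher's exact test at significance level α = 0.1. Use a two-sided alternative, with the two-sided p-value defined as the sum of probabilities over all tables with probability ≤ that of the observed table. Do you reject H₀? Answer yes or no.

reject H₀: no

Margins: r₁=6, r₂=18, c₁=10, c₂=14, n=24
p_obs = C(6,1)·C(18,9)/C(24,10); sum pmf over tables with pmf ≤ p_obs
p-value (two-sided) = 0.34081
At α=0.1: p ≥ α → fail to reject H₀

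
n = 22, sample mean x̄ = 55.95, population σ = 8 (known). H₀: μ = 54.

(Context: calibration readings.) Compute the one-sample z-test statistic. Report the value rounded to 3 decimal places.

SE = σ/√n = 8/√22 = 1.7056
z = (x̄−μ₀)/SE = (55.95−54)/1.7056 = 1.1433

test statistic = 1.143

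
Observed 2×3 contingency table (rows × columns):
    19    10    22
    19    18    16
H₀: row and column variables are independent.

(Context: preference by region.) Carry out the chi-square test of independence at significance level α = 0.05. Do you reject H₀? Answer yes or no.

reject H₀: no

Row totals [51, 53], col totals [38, 28, 38], n=104
χ² = (19−18.63)²/18.63 + (10−13.73)²/13.73 + (22−18.63)²/18.63 + (19−19.37)²/19.37 + (18−14.27)²/14.27 + (16−19.37)²/19.37 = 3.1958
df = 2
p-value (upper-tail) = 0.20232
At α=0.05: p ≥ α → fail to reject H₀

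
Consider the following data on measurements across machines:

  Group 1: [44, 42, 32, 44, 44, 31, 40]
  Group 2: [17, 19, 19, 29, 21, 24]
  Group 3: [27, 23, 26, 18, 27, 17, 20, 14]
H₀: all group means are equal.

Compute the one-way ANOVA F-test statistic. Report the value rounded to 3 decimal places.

Group means [39.57, 21.50, 21.50], grand mean 27.524
SSB = Σnᵢ(x̄ᵢ−x̄)² = 1524.024; SSW = ΣΣ(x−x̄ᵢ)² = 465.214
MSB = 1524.024/2 = 762.0119; MSW = 465.214/18 = 25.8452
F = MSB/MSW = 29.4836
df = (2, 18)

test statistic = 29.484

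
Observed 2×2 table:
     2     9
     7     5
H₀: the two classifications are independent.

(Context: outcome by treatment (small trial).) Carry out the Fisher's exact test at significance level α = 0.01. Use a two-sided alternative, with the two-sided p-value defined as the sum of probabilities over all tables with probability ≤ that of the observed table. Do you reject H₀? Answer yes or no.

reject H₀: no

Margins: r₁=11, r₂=12, c₁=9, c₂=14, n=23
p_obs = C(11,2)·C(12,7)/C(23,9); sum pmf over tables with pmf ≤ p_obs
p-value (two-sided) = 0.08938
At α=0.01: p ≥ α → fail to reject H₀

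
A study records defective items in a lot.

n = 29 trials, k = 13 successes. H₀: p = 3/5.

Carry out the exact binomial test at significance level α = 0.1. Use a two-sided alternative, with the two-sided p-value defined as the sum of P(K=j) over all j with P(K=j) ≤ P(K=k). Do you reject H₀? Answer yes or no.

reject H₀: no

Exact binomial: n=29, k=13, p₀=3/5=0.6000
P(X=j) = C(n,j)·p₀^j·(1−p₀)^(n−j); p = Σ P(X=j) over j with P(X=j) ≤ P(X=13)
p-value (two-sided) = 0.12794
At α=0.1: p ≥ α → fail to reject H₀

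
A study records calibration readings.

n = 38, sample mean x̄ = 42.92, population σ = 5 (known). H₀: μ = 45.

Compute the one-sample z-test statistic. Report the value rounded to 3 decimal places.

test statistic = -2.564

SE = σ/√n = 5/√38 = 0.8111
z = (x̄−μ₀)/SE = (42.92−45)/0.8111 = -2.5644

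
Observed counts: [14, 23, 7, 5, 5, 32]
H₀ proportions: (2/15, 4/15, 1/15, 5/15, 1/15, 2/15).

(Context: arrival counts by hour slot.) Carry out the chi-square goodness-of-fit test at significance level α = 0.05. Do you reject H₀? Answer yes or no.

n = 86; E_i = n·p_i = [11.47, 22.93, 5.73, 28.67, 5.73, 11.47]
χ² = (14−11.47)²/11.47 + (23−22.93)²/22.93 + (7−5.73)²/5.73 + (5−28.67)²/28.67 + (5−5.73)²/5.73 + (32−11.47)²/11.47 = 57.2413
df = 5
p-value (upper-tail) = 0.00000
At α=0.05: p < α → reject H₀

reject H₀: yes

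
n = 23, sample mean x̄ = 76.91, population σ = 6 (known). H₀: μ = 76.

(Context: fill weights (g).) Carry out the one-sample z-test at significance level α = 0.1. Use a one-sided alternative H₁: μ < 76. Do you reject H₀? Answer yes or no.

SE = σ/√n = 6/√23 = 1.2511
z = (x̄−μ₀)/SE = (76.91−76)/1.2511 = 0.7274
p-value (one-sided, H₁ less) = 0.76650
At α=0.1: p ≥ α → fail to reject H₀

reject H₀: no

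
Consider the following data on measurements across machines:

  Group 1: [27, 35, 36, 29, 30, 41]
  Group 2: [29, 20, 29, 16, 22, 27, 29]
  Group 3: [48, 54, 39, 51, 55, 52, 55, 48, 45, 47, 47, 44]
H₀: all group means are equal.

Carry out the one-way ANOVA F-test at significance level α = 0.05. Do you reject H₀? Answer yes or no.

Group means [33.00, 24.57, 48.75], grand mean 38.200
SSB = Σnᵢ(x̄ᵢ−x̄)² = 2798.036; SSW = ΣΣ(x−x̄ᵢ)² = 563.964
MSB = 2798.036/2 = 1399.0179; MSW = 563.964/22 = 25.6347
F = MSB/MSW = 54.5751
df = (2, 22)
p-value (upper-tail) = 0.00000
At α=0.05: p < α → reject H₀

reject H₀: yes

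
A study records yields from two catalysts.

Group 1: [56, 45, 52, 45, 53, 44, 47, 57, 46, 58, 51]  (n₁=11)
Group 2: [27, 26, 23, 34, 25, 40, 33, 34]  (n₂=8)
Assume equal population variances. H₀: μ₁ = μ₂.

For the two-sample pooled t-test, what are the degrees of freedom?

degrees of freedom = 17

df = n₁ + n₂ − 2 = 11 + 8 − 2 = 17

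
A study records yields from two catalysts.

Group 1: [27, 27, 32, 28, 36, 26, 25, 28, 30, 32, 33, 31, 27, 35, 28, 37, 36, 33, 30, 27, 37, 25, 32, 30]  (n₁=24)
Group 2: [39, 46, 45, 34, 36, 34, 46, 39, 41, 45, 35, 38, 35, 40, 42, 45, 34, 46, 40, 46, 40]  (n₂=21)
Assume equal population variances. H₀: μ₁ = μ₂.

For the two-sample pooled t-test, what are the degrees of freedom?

degrees of freedom = 43

df = n₁ + n₂ − 2 = 24 + 21 − 2 = 43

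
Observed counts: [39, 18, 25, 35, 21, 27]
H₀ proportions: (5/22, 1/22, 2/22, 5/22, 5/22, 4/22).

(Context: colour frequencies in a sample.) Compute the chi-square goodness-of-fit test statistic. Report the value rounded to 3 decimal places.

test statistic = 29.153

n = 165; E_i = n·p_i = [37.50, 7.50, 15.00, 37.50, 37.50, 30.00]
χ² = (39−37.50)²/37.50 + (18−7.50)²/7.50 + (25−15.00)²/15.00 + (35−37.50)²/37.50 + (21−37.50)²/37.50 + (27−30.00)²/30.00 = 29.1533
df = 5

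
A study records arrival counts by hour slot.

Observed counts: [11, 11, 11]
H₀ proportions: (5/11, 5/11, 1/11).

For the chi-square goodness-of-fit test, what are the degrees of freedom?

df = k − 1 = 3 − 1 = 2

degrees of freedom = 2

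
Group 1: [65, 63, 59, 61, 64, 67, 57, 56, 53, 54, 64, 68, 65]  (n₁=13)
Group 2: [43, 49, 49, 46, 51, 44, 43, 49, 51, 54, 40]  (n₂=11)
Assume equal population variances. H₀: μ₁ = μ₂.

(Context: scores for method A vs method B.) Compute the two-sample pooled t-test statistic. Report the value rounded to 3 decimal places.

test statistic = 7.342

x̄₁=61.231, s₁=4.969, n₁=13
x̄₂=47.182, s₂=4.285, n₂=11
s_p² = [12·4.969² + 10·4.285²]/22 = 21.8156
SE = √(s_p²·(1/13+1/11)) = 1.9135
t = (61.231−47.182)/1.9135 = 7.3421
df = 22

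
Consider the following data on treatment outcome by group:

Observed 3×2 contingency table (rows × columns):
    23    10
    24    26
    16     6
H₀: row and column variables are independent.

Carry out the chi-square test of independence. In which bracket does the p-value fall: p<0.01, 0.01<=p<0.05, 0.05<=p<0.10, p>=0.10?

p-value bracket: 0.05<=p<0.10

Row totals [33, 50, 22], col totals [63, 42], n=105
χ² = (23−19.80)²/19.80 + (10−13.20)²/13.20 + (24−30.00)²/30.00 + (26−20.00)²/20.00 + (16−13.20)²/13.20 + (6−8.80)²/8.80 = 5.7778
df = 2
p-value (upper-tail) = 0.05564
→ bracket: 0.05<=p<0.10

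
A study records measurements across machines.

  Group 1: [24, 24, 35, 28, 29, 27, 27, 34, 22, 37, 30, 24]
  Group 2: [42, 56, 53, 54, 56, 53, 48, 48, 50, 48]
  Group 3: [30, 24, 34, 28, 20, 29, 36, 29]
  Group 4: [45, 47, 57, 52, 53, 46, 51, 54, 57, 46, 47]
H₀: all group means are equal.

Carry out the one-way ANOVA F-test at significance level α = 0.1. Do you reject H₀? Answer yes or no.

reject H₀: yes

Group means [28.42, 50.80, 28.75, 50.45], grand mean 39.854
SSB = Σnᵢ(x̄ᵢ−x̄)² = 4990.378; SSW = ΣΣ(x−x̄ᵢ)² = 812.744
MSB = 4990.378/3 = 1663.4593; MSW = 812.744/37 = 21.9661
F = MSB/MSW = 75.7286
df = (3, 37)
p-value (upper-tail) = 0.00000
At α=0.1: p < α → reject H₀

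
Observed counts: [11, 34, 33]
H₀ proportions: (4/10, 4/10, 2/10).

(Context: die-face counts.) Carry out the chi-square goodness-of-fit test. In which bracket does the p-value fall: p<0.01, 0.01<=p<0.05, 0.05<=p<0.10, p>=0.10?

n = 78; E_i = n·p_i = [31.20, 31.20, 15.60]
χ² = (11−31.20)²/31.20 + (34−31.20)²/31.20 + (33−15.60)²/15.60 = 32.7372
df = 2
p-value (upper-tail) = 0.00000
→ bracket: p<0.01

p-value bracket: p<0.01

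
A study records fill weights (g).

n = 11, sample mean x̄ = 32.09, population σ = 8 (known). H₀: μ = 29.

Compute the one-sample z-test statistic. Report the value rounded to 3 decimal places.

SE = σ/√n = 8/√11 = 2.4121
z = (x̄−μ₀)/SE = (32.09−29)/2.4121 = 1.2810

test statistic = 1.281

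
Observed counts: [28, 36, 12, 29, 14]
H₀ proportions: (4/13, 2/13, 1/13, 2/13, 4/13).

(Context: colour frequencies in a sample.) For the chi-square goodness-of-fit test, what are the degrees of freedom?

df = k − 1 = 5 − 1 = 4

degrees of freedom = 4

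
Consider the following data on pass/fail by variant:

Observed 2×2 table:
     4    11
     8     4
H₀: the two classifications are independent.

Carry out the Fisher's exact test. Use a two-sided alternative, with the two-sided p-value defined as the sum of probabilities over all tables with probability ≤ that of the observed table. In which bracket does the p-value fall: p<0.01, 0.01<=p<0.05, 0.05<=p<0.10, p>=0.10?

p-value bracket: 0.05<=p<0.10

Margins: r₁=15, r₂=12, c₁=12, c₂=15, n=27
p_obs = C(15,4)·C(12,8)/C(27,12); sum pmf over tables with pmf ≤ p_obs
p-value (two-sided) = 0.05740
→ bracket: 0.05<=p<0.10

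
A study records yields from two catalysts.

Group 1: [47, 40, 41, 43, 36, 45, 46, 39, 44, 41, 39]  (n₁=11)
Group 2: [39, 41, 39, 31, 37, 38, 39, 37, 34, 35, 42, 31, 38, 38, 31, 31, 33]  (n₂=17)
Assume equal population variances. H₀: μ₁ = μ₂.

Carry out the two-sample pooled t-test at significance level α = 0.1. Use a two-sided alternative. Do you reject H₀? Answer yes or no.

reject H₀: yes

x̄₁=41.909, s₁=3.390, n₁=11
x̄₂=36.118, s₂=3.672, n₂=17
s_p² = [10·3.390² + 16·3.672²]/26 = 12.7182
SE = √(s_p²·(1/11+1/17)) = 1.3800
t = (41.909−36.118)/1.3800 = 4.1968
df = 26
p-value (two-sided) = 0.00028
At α=0.1: p < α → reject H₀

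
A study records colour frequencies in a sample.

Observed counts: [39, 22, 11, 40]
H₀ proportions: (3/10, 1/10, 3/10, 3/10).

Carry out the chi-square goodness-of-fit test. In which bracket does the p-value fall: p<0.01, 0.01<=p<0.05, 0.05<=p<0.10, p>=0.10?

n = 112; E_i = n·p_i = [33.60, 11.20, 33.60, 33.60]
χ² = (39−33.60)²/33.60 + (22−11.20)²/11.20 + (11−33.60)²/33.60 + (40−33.60)²/33.60 = 27.7024
df = 3
p-value (upper-tail) = 0.00000
→ bracket: p<0.01

p-value bracket: p<0.01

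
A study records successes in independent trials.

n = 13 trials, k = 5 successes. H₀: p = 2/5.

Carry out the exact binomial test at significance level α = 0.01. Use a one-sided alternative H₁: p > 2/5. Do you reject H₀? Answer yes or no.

reject H₀: no

Exact binomial: n=13, k=5, p₀=2/5=0.4000
P(X≥5) from Σ C(n,i)·p₀^i·(1−p₀)^(n−i)
p-value (one-sided, H₁ greater) = 0.64696
At α=0.01: p ≥ α → fail to reject H₀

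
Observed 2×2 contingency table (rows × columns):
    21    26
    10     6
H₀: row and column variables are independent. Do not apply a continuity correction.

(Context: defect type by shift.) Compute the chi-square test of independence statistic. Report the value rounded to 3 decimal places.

Row totals [47, 16], col totals [31, 32], n=63
χ² = (21−23.13)²/23.13 + (26−23.87)²/23.87 + (10−7.87)²/7.87 + (6−8.13)²/8.13 = 1.5164
df = 1

test statistic = 1.516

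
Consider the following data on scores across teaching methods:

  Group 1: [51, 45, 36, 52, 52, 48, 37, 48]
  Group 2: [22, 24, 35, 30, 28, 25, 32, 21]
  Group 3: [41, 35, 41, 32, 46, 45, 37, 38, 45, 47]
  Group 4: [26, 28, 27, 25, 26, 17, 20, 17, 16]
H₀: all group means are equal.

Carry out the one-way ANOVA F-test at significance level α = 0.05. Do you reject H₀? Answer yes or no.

reject H₀: yes

Group means [46.12, 27.12, 40.70, 22.44], grand mean 34.143
SSB = Σnᵢ(x̄ᵢ−x̄)² = 3204.213; SSW = ΣΣ(x−x̄ᵢ)² = 884.072
MSB = 3204.213/3 = 1068.0712; MSW = 884.072/31 = 28.5185
F = MSB/MSW = 37.4519
df = (3, 31)
p-value (upper-tail) = 0.00000
At α=0.05: p < α → reject H₀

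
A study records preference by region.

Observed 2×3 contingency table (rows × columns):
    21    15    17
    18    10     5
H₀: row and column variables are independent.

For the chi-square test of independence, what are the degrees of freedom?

df = (r−1)(c−1) = (2−1)·(3−1) = 2

degrees of freedom = 2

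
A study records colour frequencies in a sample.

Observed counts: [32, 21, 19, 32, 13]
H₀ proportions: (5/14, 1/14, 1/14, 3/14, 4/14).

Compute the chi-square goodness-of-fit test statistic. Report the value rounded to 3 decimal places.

test statistic = 49.371

n = 117; E_i = n·p_i = [41.79, 8.36, 8.36, 25.07, 33.43]
χ² = (32−41.79)²/41.79 + (21−8.36)²/8.36 + (19−8.36)²/8.36 + (32−25.07)²/25.07 + (13−33.43)²/33.43 = 49.3707
df = 4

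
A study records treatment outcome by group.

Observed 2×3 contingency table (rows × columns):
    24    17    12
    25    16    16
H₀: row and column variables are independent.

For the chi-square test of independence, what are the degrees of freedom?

degrees of freedom = 2

df = (r−1)(c−1) = (2−1)·(3−1) = 2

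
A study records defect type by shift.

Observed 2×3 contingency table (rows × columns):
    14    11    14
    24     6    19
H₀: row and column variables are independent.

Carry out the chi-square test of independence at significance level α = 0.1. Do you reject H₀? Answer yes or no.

Row totals [39, 49], col totals [38, 17, 33], n=88
χ² = (14−16.84)²/16.84 + (11−7.53)²/7.53 + (14−14.62)²/14.62 + (24−21.16)²/21.16 + (6−9.47)²/9.47 + (19−18.38)²/18.38 = 3.7721
df = 2
p-value (upper-tail) = 0.15167
At α=0.1: p ≥ α → fail to reject H₀

reject H₀: no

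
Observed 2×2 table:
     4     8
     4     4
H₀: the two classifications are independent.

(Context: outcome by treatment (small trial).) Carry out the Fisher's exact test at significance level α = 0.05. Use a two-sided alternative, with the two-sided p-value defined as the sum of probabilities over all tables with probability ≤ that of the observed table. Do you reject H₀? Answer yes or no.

Margins: r₁=12, r₂=8, c₁=8, c₂=12, n=20
p_obs = C(12,4)·C(8,4)/C(20,8); sum pmf over tables with pmf ≤ p_obs
p-value (two-sided) = 0.64792
At α=0.05: p ≥ α → fail to reject H₀

reject H₀: no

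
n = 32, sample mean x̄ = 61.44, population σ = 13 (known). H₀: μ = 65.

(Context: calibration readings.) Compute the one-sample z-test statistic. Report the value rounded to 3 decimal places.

SE = σ/√n = 13/√32 = 2.2981
z = (x̄−μ₀)/SE = (61.44−65)/2.2981 = -1.5491

test statistic = -1.549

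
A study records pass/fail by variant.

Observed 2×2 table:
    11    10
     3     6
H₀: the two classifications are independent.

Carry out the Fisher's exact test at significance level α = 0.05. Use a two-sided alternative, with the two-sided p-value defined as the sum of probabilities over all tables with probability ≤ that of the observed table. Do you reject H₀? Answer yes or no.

reject H₀: no

Margins: r₁=21, r₂=9, c₁=14, c₂=16, n=30
p_obs = C(21,11)·C(9,3)/C(30,14); sum pmf over tables with pmf ≤ p_obs
p-value (two-sided) = 0.43972
At α=0.05: p ≥ α → fail to reject H₀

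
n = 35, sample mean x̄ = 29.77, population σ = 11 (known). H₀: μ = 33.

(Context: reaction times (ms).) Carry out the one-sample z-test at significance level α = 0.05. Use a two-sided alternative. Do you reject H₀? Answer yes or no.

reject H₀: no

SE = σ/√n = 11/√35 = 1.8593
z = (x̄−μ₀)/SE = (29.77−33)/1.8593 = -1.7372
p-value (two-sided) = 0.08236
At α=0.05: p ≥ α → fail to reject H₀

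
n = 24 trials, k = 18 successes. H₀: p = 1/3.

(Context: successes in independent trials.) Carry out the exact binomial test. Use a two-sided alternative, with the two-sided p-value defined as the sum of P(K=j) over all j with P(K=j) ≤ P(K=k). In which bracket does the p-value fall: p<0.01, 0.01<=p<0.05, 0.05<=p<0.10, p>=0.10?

Exact binomial: n=24, k=18, p₀=1/3=0.3333
P(X=j) = C(n,j)·p₀^j·(1−p₀)^(n−j); p = Σ P(X=j) over j with P(X=j) ≤ P(X=18)
p-value (two-sided) = 0.00004
→ bracket: p<0.01

p-value bracket: p<0.01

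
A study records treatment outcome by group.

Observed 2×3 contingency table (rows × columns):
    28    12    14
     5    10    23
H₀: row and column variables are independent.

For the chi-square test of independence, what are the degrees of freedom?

df = (r−1)(c−1) = (2−1)·(3−1) = 2

degrees of freedom = 2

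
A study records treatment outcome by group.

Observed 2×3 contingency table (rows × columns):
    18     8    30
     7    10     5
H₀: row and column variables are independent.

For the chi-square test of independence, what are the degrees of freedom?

degrees of freedom = 2

df = (r−1)(c−1) = (2−1)·(3−1) = 2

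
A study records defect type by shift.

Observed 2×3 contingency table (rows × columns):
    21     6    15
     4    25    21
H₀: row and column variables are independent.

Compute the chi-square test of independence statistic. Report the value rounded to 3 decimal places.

test statistic = 23.689

Row totals [42, 50], col totals [25, 31, 36], n=92
χ² = (21−11.41)²/11.41 + (6−14.15)²/14.15 + (15−16.43)²/16.43 + (4−13.59)²/13.59 + (25−16.85)²/16.85 + (21−19.57)²/19.57 = 23.6886
df = 2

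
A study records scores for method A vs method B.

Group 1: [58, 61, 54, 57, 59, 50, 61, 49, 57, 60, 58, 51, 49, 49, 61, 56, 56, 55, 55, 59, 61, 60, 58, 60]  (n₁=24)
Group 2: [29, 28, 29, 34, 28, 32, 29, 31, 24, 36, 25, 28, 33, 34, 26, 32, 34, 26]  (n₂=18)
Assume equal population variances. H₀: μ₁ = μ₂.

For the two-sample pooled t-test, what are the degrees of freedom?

degrees of freedom = 40

df = n₁ + n₂ − 2 = 24 + 18 − 2 = 40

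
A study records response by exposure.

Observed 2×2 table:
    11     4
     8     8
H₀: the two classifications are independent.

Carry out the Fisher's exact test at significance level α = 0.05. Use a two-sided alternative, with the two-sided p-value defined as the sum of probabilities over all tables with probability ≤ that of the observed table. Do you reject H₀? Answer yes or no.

reject H₀: no

Margins: r₁=15, r₂=16, c₁=19, c₂=12, n=31
p_obs = C(15,11)·C(16,8)/C(31,19); sum pmf over tables with pmf ≤ p_obs
p-value (two-sided) = 0.27337
At α=0.05: p ≥ α → fail to reject H₀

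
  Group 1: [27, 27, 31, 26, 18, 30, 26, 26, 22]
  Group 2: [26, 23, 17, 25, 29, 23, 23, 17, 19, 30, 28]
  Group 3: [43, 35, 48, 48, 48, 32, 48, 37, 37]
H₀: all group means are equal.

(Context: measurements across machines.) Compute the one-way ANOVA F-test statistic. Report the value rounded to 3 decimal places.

Group means [25.89, 23.64, 41.78], grand mean 29.966
SSB = Σnᵢ(x̄ᵢ−x̄)² = 1845.976; SSW = ΣΣ(x−x̄ᵢ)² = 672.990
MSB = 1845.976/2 = 922.9878; MSW = 672.990/26 = 25.8842
F = MSB/MSW = 35.6583
df = (2, 26)

test statistic = 35.658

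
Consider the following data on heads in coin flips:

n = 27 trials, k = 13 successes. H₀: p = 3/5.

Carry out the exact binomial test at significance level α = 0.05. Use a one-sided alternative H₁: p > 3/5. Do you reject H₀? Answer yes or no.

reject H₀: no

Exact binomial: n=27, k=13, p₀=3/5=0.6000
P(X≥13) from Σ C(n,i)·p₀^i·(1−p₀)^(n−i)
p-value (one-sided, H₁ greater) = 0.92567
At α=0.05: p ≥ α → fail to reject H₀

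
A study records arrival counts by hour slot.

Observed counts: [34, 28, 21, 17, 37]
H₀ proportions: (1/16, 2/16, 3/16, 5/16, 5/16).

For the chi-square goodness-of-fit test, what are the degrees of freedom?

degrees of freedom = 4

df = k − 1 = 5 − 1 = 4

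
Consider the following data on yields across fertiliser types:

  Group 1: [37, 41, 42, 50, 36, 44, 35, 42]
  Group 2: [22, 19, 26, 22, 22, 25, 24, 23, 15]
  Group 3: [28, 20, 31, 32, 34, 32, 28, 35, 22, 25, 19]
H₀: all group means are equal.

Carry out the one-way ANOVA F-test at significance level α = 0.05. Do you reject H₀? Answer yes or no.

reject H₀: yes

Group means [40.88, 22.00, 27.82], grand mean 29.679
SSB = Σnᵢ(x̄ᵢ−x̄)² = 1571.596; SSW = ΣΣ(x−x̄ᵢ)² = 572.511
MSB = 1571.596/2 = 785.7979; MSW = 572.511/25 = 22.9005
F = MSB/MSW = 34.3136
df = (2, 25)
p-value (upper-tail) = 0.00000
At α=0.05: p < α → reject H₀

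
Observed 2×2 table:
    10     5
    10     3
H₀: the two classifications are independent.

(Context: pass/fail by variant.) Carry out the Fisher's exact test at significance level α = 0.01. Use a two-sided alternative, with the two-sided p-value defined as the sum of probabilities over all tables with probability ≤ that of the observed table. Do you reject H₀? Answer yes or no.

Margins: r₁=15, r₂=13, c₁=20, c₂=8, n=28
p_obs = C(15,10)·C(13,10)/C(28,20); sum pmf over tables with pmf ≤ p_obs
p-value (two-sided) = 0.68599
At α=0.01: p ≥ α → fail to reject H₀

reject H₀: no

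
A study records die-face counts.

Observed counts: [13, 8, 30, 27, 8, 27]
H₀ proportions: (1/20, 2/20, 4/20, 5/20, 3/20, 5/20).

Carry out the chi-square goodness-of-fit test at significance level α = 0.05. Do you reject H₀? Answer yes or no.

n = 113; E_i = n·p_i = [5.65, 11.30, 22.60, 28.25, 16.95, 28.25]
χ² = (13−5.65)²/5.65 + (8−11.30)²/11.30 + (30−22.60)²/22.60 + (27−28.25)²/28.25 + (8−16.95)²/16.95 + (27−28.25)²/28.25 = 17.7847
df = 5
p-value (upper-tail) = 0.00323
At α=0.05: p < α → reject H₀

reject H₀: yes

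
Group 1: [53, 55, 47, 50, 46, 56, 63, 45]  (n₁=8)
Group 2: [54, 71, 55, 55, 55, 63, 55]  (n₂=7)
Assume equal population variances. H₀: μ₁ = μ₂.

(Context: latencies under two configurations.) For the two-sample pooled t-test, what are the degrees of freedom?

degrees of freedom = 13

df = n₁ + n₂ − 2 = 8 + 7 − 2 = 13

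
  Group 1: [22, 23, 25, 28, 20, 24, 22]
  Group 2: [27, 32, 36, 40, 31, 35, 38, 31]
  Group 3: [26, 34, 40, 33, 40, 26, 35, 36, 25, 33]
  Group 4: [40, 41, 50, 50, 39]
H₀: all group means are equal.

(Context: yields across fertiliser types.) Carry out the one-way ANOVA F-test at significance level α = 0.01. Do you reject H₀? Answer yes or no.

reject H₀: yes

Group means [23.43, 33.75, 32.80, 44.00], grand mean 32.733
SSB = Σnᵢ(x̄ᵢ−x̄)² = 1249.052; SSW = ΣΣ(x−x̄ᵢ)² = 562.814
MSB = 1249.052/3 = 416.3508; MSW = 562.814/26 = 21.6467
F = MSB/MSW = 19.2339
df = (3, 26)
p-value (upper-tail) = 0.00000
At α=0.01: p < α → reject H₀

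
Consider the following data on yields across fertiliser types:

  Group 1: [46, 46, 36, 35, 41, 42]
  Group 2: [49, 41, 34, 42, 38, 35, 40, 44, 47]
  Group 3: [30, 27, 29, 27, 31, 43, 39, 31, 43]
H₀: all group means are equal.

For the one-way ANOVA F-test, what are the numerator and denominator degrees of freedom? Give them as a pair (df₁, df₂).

degrees of freedom = [2, 21]

k = 3 groups, N = 24 total
df = (k−1, N−k) = (3−1, 24−3) = (2, 21)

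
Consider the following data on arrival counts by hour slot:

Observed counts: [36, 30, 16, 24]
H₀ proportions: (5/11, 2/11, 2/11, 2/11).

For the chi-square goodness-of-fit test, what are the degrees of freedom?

df = k − 1 = 4 − 1 = 3

degrees of freedom = 3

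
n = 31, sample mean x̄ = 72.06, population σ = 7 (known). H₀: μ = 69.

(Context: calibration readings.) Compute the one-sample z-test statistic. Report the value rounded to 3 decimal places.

SE = σ/√n = 7/√31 = 1.2572
z = (x̄−μ₀)/SE = (72.06−69)/1.2572 = 2.4339

test statistic = 2.434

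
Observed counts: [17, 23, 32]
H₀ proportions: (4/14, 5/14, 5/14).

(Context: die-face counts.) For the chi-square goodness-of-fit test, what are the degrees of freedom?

df = k − 1 = 3 − 1 = 2

degrees of freedom = 2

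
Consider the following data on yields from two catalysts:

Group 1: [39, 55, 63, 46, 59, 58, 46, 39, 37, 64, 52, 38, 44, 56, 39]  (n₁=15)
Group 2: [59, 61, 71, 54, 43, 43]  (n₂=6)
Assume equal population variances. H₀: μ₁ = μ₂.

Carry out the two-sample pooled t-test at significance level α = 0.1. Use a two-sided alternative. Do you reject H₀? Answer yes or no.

reject H₀: no

x̄₁=49.000, s₁=9.651, n₁=15
x̄₂=55.167, s₂=10.926, n₂=6
s_p² = [14·9.651² + 5·10.926²]/19 = 100.0439
SE = √(s_p²·(1/15+1/6)) = 4.8315
t = (49.000−55.167)/4.8315 = -1.2763
df = 19
p-value (two-sided) = 0.21722
At α=0.1: p ≥ α → fail to reject H₀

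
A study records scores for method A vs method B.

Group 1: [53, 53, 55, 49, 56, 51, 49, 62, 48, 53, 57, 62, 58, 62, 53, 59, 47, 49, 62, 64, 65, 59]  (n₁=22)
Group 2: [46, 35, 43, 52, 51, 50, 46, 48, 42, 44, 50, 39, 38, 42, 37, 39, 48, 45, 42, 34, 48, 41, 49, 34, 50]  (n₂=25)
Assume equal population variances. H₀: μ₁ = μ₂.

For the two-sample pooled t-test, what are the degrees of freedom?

df = n₁ + n₂ − 2 = 22 + 25 − 2 = 45

degrees of freedom = 45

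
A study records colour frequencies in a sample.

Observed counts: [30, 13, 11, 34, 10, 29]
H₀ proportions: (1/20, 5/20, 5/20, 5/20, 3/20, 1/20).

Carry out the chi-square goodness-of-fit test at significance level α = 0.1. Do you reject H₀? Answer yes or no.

n = 127; E_i = n·p_i = [6.35, 31.75, 31.75, 31.75, 19.05, 6.35]
χ² = (30−6.35)²/6.35 + (13−31.75)²/31.75 + (11−31.75)²/31.75 + (34−31.75)²/31.75 + (10−19.05)²/19.05 + (29−6.35)²/6.35 = 197.9659
df = 5
p-value (upper-tail) = 0.00000
At α=0.1: p < α → reject H₀

reject H₀: yes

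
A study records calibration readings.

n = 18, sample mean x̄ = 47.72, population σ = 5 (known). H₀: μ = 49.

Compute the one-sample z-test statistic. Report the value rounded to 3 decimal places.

SE = σ/√n = 5/√18 = 1.1785
z = (x̄−μ₀)/SE = (47.72−49)/1.1785 = -1.0861

test statistic = -1.086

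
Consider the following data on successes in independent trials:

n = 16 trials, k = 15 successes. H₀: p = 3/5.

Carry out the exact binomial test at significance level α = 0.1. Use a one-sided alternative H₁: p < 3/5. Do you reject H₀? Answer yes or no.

reject H₀: no

Exact binomial: n=16, k=15, p₀=3/5=0.6000
P(X≤15) from Σ C(n,i)·p₀^i·(1−p₀)^(n−i)
p-value (one-sided, H₁ less) = 0.99972
At α=0.1: p ≥ α → fail to reject H₀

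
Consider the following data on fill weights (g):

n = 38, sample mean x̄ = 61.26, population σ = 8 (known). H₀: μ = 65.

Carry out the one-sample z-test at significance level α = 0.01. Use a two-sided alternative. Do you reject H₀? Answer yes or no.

SE = σ/√n = 8/√38 = 1.2978
z = (x̄−μ₀)/SE = (61.26−65)/1.2978 = -2.8819
p-value (two-sided) = 0.00395
At α=0.01: p < α → reject H₀

reject H₀: yes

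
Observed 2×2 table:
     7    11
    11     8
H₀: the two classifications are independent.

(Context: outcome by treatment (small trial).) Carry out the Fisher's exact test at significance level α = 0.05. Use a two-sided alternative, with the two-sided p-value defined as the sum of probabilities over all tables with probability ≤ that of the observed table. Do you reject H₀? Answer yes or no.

Margins: r₁=18, r₂=19, c₁=18, c₂=19, n=37
p_obs = C(18,7)·C(19,11)/C(37,18); sum pmf over tables with pmf ≤ p_obs
p-value (two-sided) = 0.32998
At α=0.05: p ≥ α → fail to reject H₀

reject H₀: no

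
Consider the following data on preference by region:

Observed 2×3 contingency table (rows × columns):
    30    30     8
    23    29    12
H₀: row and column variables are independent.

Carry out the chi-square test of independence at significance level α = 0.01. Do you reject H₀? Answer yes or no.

Row totals [68, 64], col totals [53, 59, 20], n=132
χ² = (30−27.30)²/27.30 + (30−30.39)²/30.39 + (8−10.30)²/10.30 + (23−25.70)²/25.70 + (29−28.61)²/28.61 + (12−9.70)²/9.70 = 1.6218
df = 2
p-value (upper-tail) = 0.44447
At α=0.01: p ≥ α → fail to reject H₀

reject H₀: no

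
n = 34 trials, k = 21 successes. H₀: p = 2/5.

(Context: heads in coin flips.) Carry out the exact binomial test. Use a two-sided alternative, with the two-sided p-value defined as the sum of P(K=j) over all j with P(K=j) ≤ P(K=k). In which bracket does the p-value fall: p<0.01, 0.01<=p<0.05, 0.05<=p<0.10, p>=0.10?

p-value bracket: 0.01<=p<0.05

Exact binomial: n=34, k=21, p₀=2/5=0.4000
P(X=j) = C(n,j)·p₀^j·(1−p₀)^(n−j); p = Σ P(X=j) over j with P(X=j) ≤ P(X=21)
p-value (two-sided) = 0.01321
→ bracket: 0.01<=p<0.05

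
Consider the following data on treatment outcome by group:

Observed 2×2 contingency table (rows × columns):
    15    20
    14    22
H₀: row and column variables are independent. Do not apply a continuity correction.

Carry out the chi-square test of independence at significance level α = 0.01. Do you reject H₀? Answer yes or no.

Row totals [35, 36], col totals [29, 42], n=71
χ² = (15−14.30)²/14.30 + (20−20.70)²/20.70 + (14−14.70)²/14.70 + (22−21.30)²/21.30 = 0.1157
df = 1
p-value (upper-tail) = 0.73379
At α=0.01: p ≥ α → fail to reject H₀

reject H₀: no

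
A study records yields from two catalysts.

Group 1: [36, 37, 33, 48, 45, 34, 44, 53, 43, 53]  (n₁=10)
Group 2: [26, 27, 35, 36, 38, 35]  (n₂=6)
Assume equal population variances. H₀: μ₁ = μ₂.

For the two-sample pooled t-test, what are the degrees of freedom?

degrees of freedom = 14

df = n₁ + n₂ − 2 = 10 + 6 − 2 = 14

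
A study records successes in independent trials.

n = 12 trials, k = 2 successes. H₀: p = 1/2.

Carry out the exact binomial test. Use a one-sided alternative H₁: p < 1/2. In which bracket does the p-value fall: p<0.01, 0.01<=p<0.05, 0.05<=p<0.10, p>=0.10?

Exact binomial: n=12, k=2, p₀=1/2=0.5000
P(X≤2) from Σ C(n,i)·p₀^i·(1−p₀)^(n−i)
p-value (one-sided, H₁ less) = 0.01929
→ bracket: 0.01<=p<0.05

p-value bracket: 0.01<=p<0.05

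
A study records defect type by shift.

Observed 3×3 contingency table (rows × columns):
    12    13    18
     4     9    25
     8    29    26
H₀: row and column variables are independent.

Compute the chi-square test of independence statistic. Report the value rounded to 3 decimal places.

Row totals [43, 38, 63], col totals [24, 51, 69], n=144
χ² = (12−7.17)²/7.17 + (13−15.23)²/15.23 + (18−20.60)²/20.60 + (4−6.33)²/6.33 + (9−13.46)²/13.46 + (25−18.21)²/18.21 + (8−10.50)²/10.50 + (29−22.31)²/22.31 + (26−30.19)²/30.19 = 11.9654
df = 4

test statistic = 11.965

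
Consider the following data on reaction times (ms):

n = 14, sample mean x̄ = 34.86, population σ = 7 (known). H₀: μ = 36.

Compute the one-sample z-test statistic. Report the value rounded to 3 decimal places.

test statistic = -0.609

SE = σ/√n = 7/√14 = 1.8708
z = (x̄−μ₀)/SE = (34.86−36)/1.8708 = -0.6094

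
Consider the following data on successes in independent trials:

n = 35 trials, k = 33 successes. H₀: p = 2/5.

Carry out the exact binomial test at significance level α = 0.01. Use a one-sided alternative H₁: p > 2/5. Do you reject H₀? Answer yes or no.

reject H₀: yes

Exact binomial: n=35, k=33, p₀=2/5=0.4000
P(X≥33) from Σ C(n,i)·p₀^i·(1−p₀)^(n−i)
p-value (one-sided, H₁ greater) = 0.00000
At α=0.01: p < α → reject H₀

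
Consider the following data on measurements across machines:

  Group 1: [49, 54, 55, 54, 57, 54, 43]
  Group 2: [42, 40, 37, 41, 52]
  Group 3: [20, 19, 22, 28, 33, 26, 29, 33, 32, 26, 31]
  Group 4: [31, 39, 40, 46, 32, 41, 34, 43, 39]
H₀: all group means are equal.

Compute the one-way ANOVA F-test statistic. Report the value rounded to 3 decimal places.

test statistic = 36.145

Group means [52.29, 42.40, 27.18, 38.33], grand mean 38.188
SSB = Σnᵢ(x̄ᵢ−x̄)² = 2812.610; SSW = ΣΣ(x−x̄ᵢ)² = 726.265
MSB = 2812.610/3 = 937.5367; MSW = 726.265/28 = 25.9380
F = MSB/MSW = 36.1452
df = (3, 28)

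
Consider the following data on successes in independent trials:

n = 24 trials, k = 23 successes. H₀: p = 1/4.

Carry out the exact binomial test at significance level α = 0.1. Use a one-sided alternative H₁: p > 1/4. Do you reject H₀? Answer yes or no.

Exact binomial: n=24, k=23, p₀=1/4=0.2500
P(X≥23) from Σ C(n,i)·p₀^i·(1−p₀)^(n−i)
p-value (one-sided, H₁ greater) = 0.00000
At α=0.1: p < α → reject H₀

reject H₀: yes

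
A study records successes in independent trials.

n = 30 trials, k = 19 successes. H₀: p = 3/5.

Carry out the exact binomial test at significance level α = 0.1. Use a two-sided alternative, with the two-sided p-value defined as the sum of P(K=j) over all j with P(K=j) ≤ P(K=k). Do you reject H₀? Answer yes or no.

reject H₀: no

Exact binomial: n=30, k=19, p₀=3/5=0.6000
P(X=j) = C(n,j)·p₀^j·(1−p₀)^(n−j); p = Σ P(X=j) over j with P(X=j) ≤ P(X=19)
p-value (two-sided) = 0.85262
At α=0.1: p ≥ α → fail to reject H₀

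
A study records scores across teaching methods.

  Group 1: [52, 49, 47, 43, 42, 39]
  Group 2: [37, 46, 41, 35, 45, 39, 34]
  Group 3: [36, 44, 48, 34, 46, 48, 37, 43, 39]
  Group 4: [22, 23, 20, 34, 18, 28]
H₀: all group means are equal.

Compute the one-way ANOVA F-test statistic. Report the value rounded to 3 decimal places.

Group means [45.33, 39.57, 41.67, 24.17], grand mean 38.179
SSB = Σnᵢ(x̄ᵢ−x̄)² = 1608.226; SSW = ΣΣ(x−x̄ᵢ)² = 647.881
MSB = 1608.226/3 = 536.0754; MSW = 647.881/24 = 26.9950
F = MSB/MSW = 19.8583
df = (3, 24)

test statistic = 19.858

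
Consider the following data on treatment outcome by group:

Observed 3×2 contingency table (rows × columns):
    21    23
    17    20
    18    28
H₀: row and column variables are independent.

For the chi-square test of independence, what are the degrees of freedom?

df = (r−1)(c−1) = (3−1)·(2−1) = 2

degrees of freedom = 2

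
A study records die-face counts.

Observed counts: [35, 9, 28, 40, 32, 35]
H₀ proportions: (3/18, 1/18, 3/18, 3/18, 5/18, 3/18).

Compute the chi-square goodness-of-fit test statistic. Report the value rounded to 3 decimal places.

test statistic = 11.773

n = 179; E_i = n·p_i = [29.83, 9.94, 29.83, 29.83, 49.72, 29.83]
χ² = (35−29.83)²/29.83 + (9−9.94)²/9.94 + (28−29.83)²/29.83 + (40−29.83)²/29.83 + (32−49.72)²/49.72 + (35−29.83)²/29.83 = 11.7732
df = 5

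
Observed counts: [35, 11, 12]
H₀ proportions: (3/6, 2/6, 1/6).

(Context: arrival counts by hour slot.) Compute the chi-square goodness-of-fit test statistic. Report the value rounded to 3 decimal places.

test statistic = 5.397

n = 58; E_i = n·p_i = [29.00, 19.33, 9.67]
χ² = (35−29.00)²/29.00 + (11−19.33)²/19.33 + (12−9.67)²/9.67 = 5.3966
df = 2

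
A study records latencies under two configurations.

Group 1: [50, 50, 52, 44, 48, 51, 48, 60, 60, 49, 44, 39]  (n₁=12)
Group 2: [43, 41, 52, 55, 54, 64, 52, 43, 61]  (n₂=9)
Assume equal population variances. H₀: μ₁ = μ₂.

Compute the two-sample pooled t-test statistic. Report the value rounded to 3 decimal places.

test statistic = -0.677

x̄₁=49.583, s₁=6.067, n₁=12
x̄₂=51.667, s₂=8.062, n₂=9
s_p² = [11·6.067² + 8·8.062²]/19 = 48.6798
SE = √(s_p²·(1/12+1/9)) = 3.0766
t = (49.583−51.667)/3.0766 = -0.6772
df = 19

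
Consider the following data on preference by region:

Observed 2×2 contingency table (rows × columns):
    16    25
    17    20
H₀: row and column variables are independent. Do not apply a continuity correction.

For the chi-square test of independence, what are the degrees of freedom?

degrees of freedom = 1

df = (r−1)(c−1) = (2−1)·(2−1) = 1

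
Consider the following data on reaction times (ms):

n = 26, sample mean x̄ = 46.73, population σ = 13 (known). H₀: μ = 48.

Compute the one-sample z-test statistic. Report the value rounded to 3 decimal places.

test statistic = -0.498

SE = σ/√n = 13/√26 = 2.5495
z = (x̄−μ₀)/SE = (46.73−48)/2.5495 = -0.4981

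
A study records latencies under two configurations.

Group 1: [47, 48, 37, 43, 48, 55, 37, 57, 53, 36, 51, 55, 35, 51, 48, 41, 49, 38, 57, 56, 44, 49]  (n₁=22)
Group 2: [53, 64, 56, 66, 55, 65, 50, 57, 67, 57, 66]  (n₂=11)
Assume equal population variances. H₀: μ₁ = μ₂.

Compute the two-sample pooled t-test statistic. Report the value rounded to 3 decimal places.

x̄₁=47.045, s₁=7.221, n₁=22
x̄₂=59.636, s₂=6.071, n₂=11
s_p² = [21·7.221² + 10·6.071²]/31 = 47.2097
SE = √(s_p²·(1/22+1/11)) = 2.5373
t = (47.045−59.636)/2.5373 = -4.9624
df = 31

test statistic = -4.962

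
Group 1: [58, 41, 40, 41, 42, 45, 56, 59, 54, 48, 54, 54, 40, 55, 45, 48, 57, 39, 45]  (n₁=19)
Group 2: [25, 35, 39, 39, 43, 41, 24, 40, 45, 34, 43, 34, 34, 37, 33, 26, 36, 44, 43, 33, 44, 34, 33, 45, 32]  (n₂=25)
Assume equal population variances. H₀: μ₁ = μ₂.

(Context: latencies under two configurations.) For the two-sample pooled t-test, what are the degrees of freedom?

degrees of freedom = 42

df = n₁ + n₂ − 2 = 19 + 25 − 2 = 42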